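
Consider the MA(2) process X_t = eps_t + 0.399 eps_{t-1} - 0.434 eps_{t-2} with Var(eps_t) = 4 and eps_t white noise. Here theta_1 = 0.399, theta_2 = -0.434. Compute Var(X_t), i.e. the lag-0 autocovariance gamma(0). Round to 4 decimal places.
\gamma(0) = 5.3902

For an MA(q) process X_t = eps_t + sum_i theta_i eps_{t-i} with
Var(eps_t) = sigma^2, the variance is
  gamma(0) = sigma^2 * (1 + sum_i theta_i^2).
  sum_i theta_i^2 = (0.399)^2 + (-0.434)^2 = 0.159201 + 0.188356 = 0.347557.
  gamma(0) = 4 * (1 + 0.347557) = 4 * 1.347557 = 5.390228, which rounds to 5.3902.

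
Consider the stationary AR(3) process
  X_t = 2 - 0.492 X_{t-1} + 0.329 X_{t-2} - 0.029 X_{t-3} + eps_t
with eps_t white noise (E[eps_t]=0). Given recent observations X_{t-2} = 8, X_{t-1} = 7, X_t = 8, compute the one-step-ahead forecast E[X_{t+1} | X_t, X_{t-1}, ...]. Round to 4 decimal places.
E[X_{t+1} \mid \mathcal F_t] = 0.1350

For an AR(p) model X_t = c + sum_i phi_i X_{t-i} + eps_t, the
one-step-ahead conditional mean is
  E[X_{t+1} | X_t, ...] = c + sum_i phi_i X_{t+1-i}.
Substitute known values:
  E[X_{t+1} | ...] = 2 + (-0.492) * (8) + (0.329) * (7) + (-0.029) * (8)
                   = 0.1350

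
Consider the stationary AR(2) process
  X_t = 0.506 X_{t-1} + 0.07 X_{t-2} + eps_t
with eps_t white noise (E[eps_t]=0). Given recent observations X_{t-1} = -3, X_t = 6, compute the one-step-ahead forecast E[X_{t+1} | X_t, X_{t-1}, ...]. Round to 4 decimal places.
E[X_{t+1} \mid \mathcal F_t] = 2.8260

For an AR(p) model X_t = c + sum_i phi_i X_{t-i} + eps_t, the
one-step-ahead conditional mean is
  E[X_{t+1} | X_t, ...] = c + sum_i phi_i X_{t+1-i}.
Substitute known values:
  E[X_{t+1} | ...] = (0.506) * (6) + (0.07) * (-3)
                   = 2.8260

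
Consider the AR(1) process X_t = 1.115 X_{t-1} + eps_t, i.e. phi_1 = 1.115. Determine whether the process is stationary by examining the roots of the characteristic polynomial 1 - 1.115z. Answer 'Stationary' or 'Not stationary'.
\text{Not stationary}

The AR(p) characteristic polynomial is P(z) = 1 - 1.115z.
Stationarity requires all roots to lie outside the unit circle, i.e. |z| > 1 for every root.
This is linear in z: 1 + (-1.115) z = 0  =>  z = -1/(-1.115) = 0.896861,  |z| = 0.896861.
Moduli of all roots: 0.8969.
All moduli strictly greater than 1? No.
Verdict: Not stationary.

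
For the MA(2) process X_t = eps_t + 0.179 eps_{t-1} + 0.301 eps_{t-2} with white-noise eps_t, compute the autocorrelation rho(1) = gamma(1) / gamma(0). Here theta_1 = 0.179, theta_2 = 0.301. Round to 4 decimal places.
\rho(1) = 0.2074

For an MA(q) process with theta_0 = 1, the autocovariance is
  gamma(k) = sigma^2 * sum_{i=0..q-k} theta_i * theta_{i+k},
and rho(k) = gamma(k) / gamma(0). Sigma^2 cancels.
  numerator   = (1)*(0.179) + (0.179)*(0.301) = 0.232879.
  denominator = (1)^2 + (0.179)^2 + (0.301)^2 = 1.122642.
  rho(1) = 0.232879 / 1.122642 = 0.2074.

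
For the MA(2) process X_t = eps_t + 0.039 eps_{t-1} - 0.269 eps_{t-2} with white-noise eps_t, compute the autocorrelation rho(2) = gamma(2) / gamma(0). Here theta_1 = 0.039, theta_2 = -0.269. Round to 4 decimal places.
\rho(2) = -0.2505

For an MA(q) process with theta_0 = 1, the autocovariance is
  gamma(k) = sigma^2 * sum_{i=0..q-k} theta_i * theta_{i+k},
and rho(k) = gamma(k) / gamma(0). Sigma^2 cancels.
  numerator   = (1)*(-0.269) = -0.269.
  denominator = (1)^2 + (0.039)^2 + (-0.269)^2 = 1.073882.
  rho(2) = -0.269 / 1.073882 = -0.2505.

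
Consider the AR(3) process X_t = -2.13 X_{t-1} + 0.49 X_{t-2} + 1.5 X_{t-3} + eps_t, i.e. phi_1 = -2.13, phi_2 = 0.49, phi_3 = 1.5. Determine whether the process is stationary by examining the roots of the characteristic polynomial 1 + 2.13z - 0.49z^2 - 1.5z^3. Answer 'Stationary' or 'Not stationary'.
\text{Not stationary}

The AR(p) characteristic polynomial is P(z) = 1 + 2.13z - 0.49z^2 - 1.5z^3.
Stationarity requires all roots to lie outside the unit circle, i.e. |z| > 1 for every root.
Degree 3: look for a simple real root z0 first, then factor out (1 - z/z0) and solve the remaining quadratic.
Testing z0 = -0.5: P(-0.5) = 1 + (2.13)(-0.5) + (-0.49)(-0.5)^2 + (-1.5)(-0.5)^3
  = 1 + (-1.065) + (-0.1225) + (0.1875) = 0.  So z_0 = -0.5 is a root, |z_0| = 0.5.
Divide out the factor (1 + 2 z) = (1 - z/z0) (since 1/z0 = -2):
  P(z) = (1 + 2 z)(1 + (0.13) z + (-0.75) z^2)
  [check: z-coef 0.13 - (-2) = 2.13; z^2-coef -0.75 - (-2)(0.13) = -0.49; z^3-coef -(-2)(-0.75) = -1.5.]
Remaining roots from the quadratic factor 1 + (0.13) z + (-0.75) z^2:
  Set 1 + (0.13) z + (-0.75) z^2 = 0, i.e. a z^2 + b z + c = 0 with a = -0.75, b = 0.13, c = 1.
  Discriminant D = b^2 - 4ac = (0.13)^2 - 4*(-0.75)*1 = 0.0169 - (-3) = 3.0169.
  D >= 0, so the roots are real: z = (-b +/- sqrt(D)) / (2a) = (-0.13 +/- 1.736923) / (-1.5).
    z_1 = (-0.13 + 1.736923) / (-1.5) = -1.0713,   |z_1| = 1.0713.
    z_2 = (-0.13 - 1.736923) / (-1.5) = 1.2446,   |z_2| = 1.2446.
Moduli of all roots: 0.5000, 1.0713, 1.2446.
All moduli strictly greater than 1? No.
Verdict: Not stationary.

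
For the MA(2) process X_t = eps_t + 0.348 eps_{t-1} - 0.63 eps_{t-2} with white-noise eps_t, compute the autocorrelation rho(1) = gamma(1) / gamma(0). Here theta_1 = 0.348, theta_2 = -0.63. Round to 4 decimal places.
\rho(1) = 0.0848

For an MA(q) process with theta_0 = 1, the autocovariance is
  gamma(k) = sigma^2 * sum_{i=0..q-k} theta_i * theta_{i+k},
and rho(k) = gamma(k) / gamma(0). Sigma^2 cancels.
  numerator   = (1)*(0.348) + (0.348)*(-0.63) = 0.12876.
  denominator = (1)^2 + (0.348)^2 + (-0.63)^2 = 1.518004.
  rho(1) = 0.12876 / 1.518004 = 0.0848.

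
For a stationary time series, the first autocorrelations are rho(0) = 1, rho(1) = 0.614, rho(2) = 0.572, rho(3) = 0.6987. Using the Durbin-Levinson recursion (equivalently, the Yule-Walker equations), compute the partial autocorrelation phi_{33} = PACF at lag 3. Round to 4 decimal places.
\phi_{33} = 0.4720

The PACF at lag k is phi_{kk}, the last component of the solution
to the Yule-Walker system G_k phi = r_k where
  (G_k)_{ij} = rho(|i - j|), (r_k)_i = rho(i), i,j = 1..k.
Equivalently, Durbin-Levinson gives phi_{kk} iteratively:
  phi_{11} = rho(1)
  phi_{kk} = [rho(k) - sum_{j=1..k-1} phi_{k-1,j} rho(k-j)]
            / [1 - sum_{j=1..k-1} phi_{k-1,j} rho(j)],
  phi_{k,j} = phi_{k-1,j} - phi_{kk} phi_{k-1,k-j},  j = 1..k-1.
Step k = 1:
  phi_11 = rho(1) = 0.614.
Step k = 2:
  phi_22 = [rho(2) - phi_11 rho(1)] / [1 - phi_11 rho(1)] = [0.572 - (0.614)(0.614)] / [1 - (0.614)(0.614)]
         = 0.195004 / 0.623004 = 0.313006.
  Update: phi_21 = phi_11 - phi_22 phi_11 = 0.614 - (0.313006)(0.614) = 0.421814.
Step k = 3:
  phi_33 = [rho(3) - phi_21 rho(2) - phi_22 rho(1)] / [1 - phi_21 rho(1) - phi_22 rho(2)]
    numerator   = 0.6987 - (0.421814)(0.572) - (0.313006)(0.614) = 0.26523652
    denominator = 1 - (0.421814)(0.614) - (0.313006)(0.572) = 0.56196657
  phi_33 = 0.26523652 / 0.56196657 = 0.472.
Therefore phi_{33} = 0.4720.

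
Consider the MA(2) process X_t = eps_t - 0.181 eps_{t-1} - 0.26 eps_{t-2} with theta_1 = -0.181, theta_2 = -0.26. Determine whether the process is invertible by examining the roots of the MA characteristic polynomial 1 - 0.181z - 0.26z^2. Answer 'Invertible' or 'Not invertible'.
\text{Invertible}

The MA(q) characteristic polynomial is P(z) = 1 - 0.181z - 0.26z^2.
Invertibility requires all roots to lie outside the unit circle, i.e. |z| > 1 for every root.
Set 1 + (-0.181) z + (-0.26) z^2 = 0, i.e. a z^2 + b z + c = 0 with a = -0.26, b = -0.181, c = 1.
Discriminant D = b^2 - 4ac = (-0.181)^2 - 4*(-0.26)*1 = 0.032761 - (-1.04) = 1.072761.
D >= 0, so the roots are real: z = (-b +/- sqrt(D)) / (2a) = (0.181 +/- 1.035742) / (-0.52).
  z_1 = (0.181 + 1.035742) / (-0.52) = -2.3399,   |z_1| = 2.3399.
  z_2 = (0.181 - 1.035742) / (-0.52) = 1.6437,   |z_2| = 1.6437.
Moduli of all roots: 2.3399, 1.6437.
All moduli strictly greater than 1? Yes.
Verdict: Invertible.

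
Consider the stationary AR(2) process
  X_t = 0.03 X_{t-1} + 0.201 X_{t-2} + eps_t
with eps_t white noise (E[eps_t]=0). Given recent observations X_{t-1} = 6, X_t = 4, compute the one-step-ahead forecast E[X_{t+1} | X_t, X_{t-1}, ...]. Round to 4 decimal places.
E[X_{t+1} \mid \mathcal F_t] = 1.3260

For an AR(p) model X_t = c + sum_i phi_i X_{t-i} + eps_t, the
one-step-ahead conditional mean is
  E[X_{t+1} | X_t, ...] = c + sum_i phi_i X_{t+1-i}.
Substitute known values:
  E[X_{t+1} | ...] = (0.03) * (4) + (0.201) * (6)
                   = 1.3260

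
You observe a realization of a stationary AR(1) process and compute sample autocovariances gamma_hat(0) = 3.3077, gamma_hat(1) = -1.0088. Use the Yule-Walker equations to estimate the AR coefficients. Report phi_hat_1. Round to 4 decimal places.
\hat\phi_{1} = -0.3050

The Yule-Walker equations for an AR(p) process read, in matrix form,
  Gamma_p phi = r_p,   with   (Gamma_p)_{ij} = gamma(|i - j|),
                       (r_p)_i = gamma(i),   i,j = 1..p.
Substitute the sample gammas (Toeplitz matrix and right-hand side of size 1):
  Gamma_p = [[3.3077]]
  r_p     = [-1.0088]
With p = 1 this is the single equation gamma(0) phi_1 = gamma(1):
  phi_hat_1 = gamma(1) / gamma(0) = -1.0088 / 3.3077 = -0.3050.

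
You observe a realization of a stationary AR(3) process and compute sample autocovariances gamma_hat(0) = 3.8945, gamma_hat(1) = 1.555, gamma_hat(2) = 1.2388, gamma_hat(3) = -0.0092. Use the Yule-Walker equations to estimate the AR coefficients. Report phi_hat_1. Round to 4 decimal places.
\hat\phi_{1} = 0.3660

The Yule-Walker equations for an AR(p) process read, in matrix form,
  Gamma_p phi = r_p,   with   (Gamma_p)_{ij} = gamma(|i - j|),
                       (r_p)_i = gamma(i),   i,j = 1..p.
Substitute the sample gammas (Toeplitz matrix and right-hand side of size 3):
  Gamma_p = [[3.8945, 1.555, 1.2388], [1.555, 3.8945, 1.555], [1.2388, 1.555, 3.8945]]
  r_p     = [1.555, 1.2388, -0.0092]
Written out (R1..R3):
  (R1) 3.8945 phi_1 + 1.555 phi_2 + 1.2388 phi_3 = 1.555
  (R2) 1.555 phi_1 + 3.8945 phi_2 + 1.555 phi_3 = 1.2388
  (R3) 1.2388 phi_1 + 1.555 phi_2 + 3.8945 phi_3 = -0.0092
Gaussian elimination:
  R2 <- R2 - (1.555/3.8945) R1 = R2 - (0.399281) R1:  3.273618 phi_2 + 1.060371 phi_3 = 0.617918
  R3 <- R3 - (1.2388/3.8945) R1 = R3 - (0.31809) R1:  1.060371 phi_2 + 3.500451 phi_3 = -0.503829
  R3 <- R3 - (1.060371/3.273618) R2 = R3 - (0.323914) R2:  3.156982 phi_3 = -0.703982
Back-substitution:
  phi_hat_3 = -0.703982 / 3.156982 = -0.222992
  phi_hat_2 = (0.617918 - (1.060371)(-0.222992)) / 3.273618 = 0.260987
  phi_hat_1 = (1.555 - (1.555)(0.260987) - (1.2388)(-0.222992)) / 3.8945 = 0.366005
So phi_hat = [0.3660, 0.2610, -0.2230].
Therefore phi_hat_1 = 0.3660.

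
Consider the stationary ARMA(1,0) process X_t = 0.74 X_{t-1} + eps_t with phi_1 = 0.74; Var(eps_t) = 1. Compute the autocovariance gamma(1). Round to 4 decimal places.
\gamma(1) = 1.6357

Multiply the model equation by X_{t-k} and take expectations. With theta_0 = psi_0 = 1 and psi_j the MA(infinity) weights, this gives
  gamma(k) - sum_i phi_i gamma(k-i) = c_k,
  c_k = sigma^2 * sum_{j=k..q} theta_j psi_{j-k}   (c_k = 0 for k > q),
using gamma(-m) = gamma(m).
Pure AR (q = 0): c_0 = sigma^2 = 1, c_k = 0 for k >= 1.
Equations for k = 0 and k = 1 (AR order 1):
  gamma(0) = phi_1 gamma(1) + c_0
  gamma(1) = phi_1 gamma(0) + c_1
Substituting the second into the first: gamma(0) (1 - phi_1^2) = c_0 + phi_1 c_1, so
  gamma(0) = c_0 / (1 - phi_1^2) = 1 / (1 - (0.74)^2) = 1 / 0.4524 = 2.210433.
  gamma(1) = phi_1 gamma(0) = (0.74)(2.210433) = 1.635721.
Therefore gamma(1) = 1.6357 (to 4 decimal places).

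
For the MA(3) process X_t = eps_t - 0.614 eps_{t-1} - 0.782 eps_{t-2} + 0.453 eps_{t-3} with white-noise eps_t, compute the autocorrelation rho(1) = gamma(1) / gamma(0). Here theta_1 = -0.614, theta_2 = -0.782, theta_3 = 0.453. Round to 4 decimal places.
\rho(1) = -0.2225

For an MA(q) process with theta_0 = 1, the autocovariance is
  gamma(k) = sigma^2 * sum_{i=0..q-k} theta_i * theta_{i+k},
and rho(k) = gamma(k) / gamma(0). Sigma^2 cancels.
  numerator   = (1)*(-0.614) + (-0.614)*(-0.782) + (-0.782)*(0.453) = -0.488098.
  denominator = (1)^2 + (-0.614)^2 + (-0.782)^2 + (0.453)^2 = 2.193729.
  rho(1) = -0.488098 / 2.193729 = -0.2225.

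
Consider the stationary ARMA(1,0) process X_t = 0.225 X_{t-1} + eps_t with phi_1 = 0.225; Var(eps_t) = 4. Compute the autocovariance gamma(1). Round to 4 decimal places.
\gamma(1) = 0.9480

Multiply the model equation by X_{t-k} and take expectations. With theta_0 = psi_0 = 1 and psi_j the MA(infinity) weights, this gives
  gamma(k) - sum_i phi_i gamma(k-i) = c_k,
  c_k = sigma^2 * sum_{j=k..q} theta_j psi_{j-k}   (c_k = 0 for k > q),
using gamma(-m) = gamma(m).
Pure AR (q = 0): c_0 = sigma^2 = 4, c_k = 0 for k >= 1.
Equations for k = 0 and k = 1 (AR order 1):
  gamma(0) = phi_1 gamma(1) + c_0
  gamma(1) = phi_1 gamma(0) + c_1
Substituting the second into the first: gamma(0) (1 - phi_1^2) = c_0 + phi_1 c_1, so
  gamma(0) = c_0 / (1 - phi_1^2) = 4 / (1 - (0.225)^2) = 4 / 0.949375 = 4.213298.
  gamma(1) = phi_1 gamma(0) = (0.225)(4.213298) = 0.947992.
Therefore gamma(1) = 0.9480 (to 4 decimal places).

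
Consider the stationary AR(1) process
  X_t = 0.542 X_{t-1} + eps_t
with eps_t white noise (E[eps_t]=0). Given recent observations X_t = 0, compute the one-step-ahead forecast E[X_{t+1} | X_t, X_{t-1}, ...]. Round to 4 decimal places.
E[X_{t+1} \mid \mathcal F_t] = 0.0000

For an AR(p) model X_t = c + sum_i phi_i X_{t-i} + eps_t, the
one-step-ahead conditional mean is
  E[X_{t+1} | X_t, ...] = c + sum_i phi_i X_{t+1-i}.
Substitute known values:
  E[X_{t+1} | ...] = (0.542) * (0)
                   = 0.0000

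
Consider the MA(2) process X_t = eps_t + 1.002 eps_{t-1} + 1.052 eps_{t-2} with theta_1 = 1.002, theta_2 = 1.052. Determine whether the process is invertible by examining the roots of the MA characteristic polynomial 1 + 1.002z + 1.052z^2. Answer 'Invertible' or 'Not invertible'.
\text{Not invertible}

The MA(q) characteristic polynomial is P(z) = 1 + 1.002z + 1.052z^2.
Invertibility requires all roots to lie outside the unit circle, i.e. |z| > 1 for every root.
Set 1 + (1.002) z + (1.052) z^2 = 0, i.e. a z^2 + b z + c = 0 with a = 1.052, b = 1.002, c = 1.
Discriminant D = b^2 - 4ac = (1.002)^2 - 4*(1.052)*1 = 1.004004 - (4.208) = -3.203996.
D < 0, so the roots are the complex-conjugate pair z = (-b +/- i sqrt(-D)) / (2a) = -0.4762 +/- 0.8507i.
For a conjugate pair |z|^2 = z * conj(z) = (product of roots) = c/a = 1/(1.052) = 0.95057, so |z| = sqrt(0.95057) = 0.975 for both roots.
Moduli of all roots: 0.9750, 0.9750.
All moduli strictly greater than 1? No.
Verdict: Not invertible.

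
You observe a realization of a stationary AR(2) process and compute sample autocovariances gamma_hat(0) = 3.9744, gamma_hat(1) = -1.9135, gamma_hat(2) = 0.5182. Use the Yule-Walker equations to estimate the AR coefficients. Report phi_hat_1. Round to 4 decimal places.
\hat\phi_{1} = -0.5450

The Yule-Walker equations for an AR(p) process read, in matrix form,
  Gamma_p phi = r_p,   with   (Gamma_p)_{ij} = gamma(|i - j|),
                       (r_p)_i = gamma(i),   i,j = 1..p.
Substitute the sample gammas (Toeplitz matrix and right-hand side of size 2):
  Gamma_p = [[3.9744, -1.9135], [-1.9135, 3.9744]]
  r_p     = [-1.9135, 0.5182]
Written out:
  3.9744 phi_1 - 1.9135 phi_2 = -1.9135
  -1.9135 phi_1 + 3.9744 phi_2 = 0.5182
Solve by Cramer's rule:
  det = gamma(0)^2 - gamma(1)^2 = (3.9744)^2 - (-1.9135)^2 = 15.79585536 - 3.66148225 = 12.13437311
  phi_hat_1 = [gamma(1) gamma(0) - gamma(1) gamma(2)] / det = [(-1.9135)(3.9744) - (-1.9135)(0.5182)] / 12.13437311 = -6.6134387 / 12.13437311 = -0.545
  phi_hat_2 = [gamma(0) gamma(2) - gamma(1)^2] / det = [(3.9744)(0.5182) - (-1.9135)^2] / 12.13437311 = -1.60194817 / 12.13437311 = -0.132
So phi_hat = [-0.5450, -0.1320].
Therefore phi_hat_1 = -0.5450.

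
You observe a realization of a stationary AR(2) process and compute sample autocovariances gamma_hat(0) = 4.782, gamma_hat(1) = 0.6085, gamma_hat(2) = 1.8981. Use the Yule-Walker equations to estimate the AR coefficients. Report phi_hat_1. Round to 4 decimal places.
\hat\phi_{1} = 0.0780

The Yule-Walker equations for an AR(p) process read, in matrix form,
  Gamma_p phi = r_p,   with   (Gamma_p)_{ij} = gamma(|i - j|),
                       (r_p)_i = gamma(i),   i,j = 1..p.
Substitute the sample gammas (Toeplitz matrix and right-hand side of size 2):
  Gamma_p = [[4.782, 0.6085], [0.6085, 4.782]]
  r_p     = [0.6085, 1.8981]
Written out:
  4.782 phi_1 + 0.6085 phi_2 = 0.6085
  0.6085 phi_1 + 4.782 phi_2 = 1.8981
Solve by Cramer's rule:
  det = gamma(0)^2 - gamma(1)^2 = (4.782)^2 - (0.6085)^2 = 22.867524 - 0.37027225 = 22.49725175
  phi_hat_1 = [gamma(1) gamma(0) - gamma(1) gamma(2)] / det = [(0.6085)(4.782) - (0.6085)(1.8981)] / 22.49725175 = 1.75485315 / 22.49725175 = 0.078
  phi_hat_2 = [gamma(0) gamma(2) - gamma(1)^2] / det = [(4.782)(1.8981) - (0.6085)^2] / 22.49725175 = 8.70644195 / 22.49725175 = 0.387
So phi_hat = [0.0780, 0.3870].
Therefore phi_hat_1 = 0.0780.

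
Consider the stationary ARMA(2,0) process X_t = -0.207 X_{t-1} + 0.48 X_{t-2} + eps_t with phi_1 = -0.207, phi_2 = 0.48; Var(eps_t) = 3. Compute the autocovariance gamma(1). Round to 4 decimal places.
\gamma(1) = -1.8440

Multiply the model equation by X_{t-k} and take expectations. With theta_0 = psi_0 = 1 and psi_j the MA(infinity) weights, this gives
  gamma(k) - sum_i phi_i gamma(k-i) = c_k,
  c_k = sigma^2 * sum_{j=k..q} theta_j psi_{j-k}   (c_k = 0 for k > q),
using gamma(-m) = gamma(m).
Pure AR (q = 0): c_0 = sigma^2 = 3, c_k = 0 for k >= 1.
Equations for k = 0, 1, 2 (AR order 2, c_2 = 0):
  (E0) gamma(0) = phi_1 gamma(1) + phi_2 gamma(2) + c_0
  (E1) gamma(1) = phi_1 gamma(0) + phi_2 gamma(1) + c_1
  (E2) gamma(2) = phi_1 gamma(1) + phi_2 gamma(0)
From (E1): gamma(1) = A gamma(0) + B with
  A = phi_1 / (1 - phi_2) = -0.207 / 0.52 = -0.398077,   B = c_1 / (1 - phi_2) = 0 / 0.52 = 0.
Insert (E2) into (E0): gamma(0) (1 - phi_2^2) = phi_1 (1 + phi_2) gamma(1) + c_0.
  phi_1 (1 + phi_2) = (-0.207)(1.48) = -0.30636,   1 - phi_2^2 = 0.7696.
Replace gamma(1) by A gamma(0) + B and collect gamma(0):
  gamma(0) [0.7696 - (-0.30636)(-0.398077)] = c_0 = 3
  gamma(0) * 0.647645 = 3
  gamma(0) = 3 / 0.647645 = 4.632166.
  gamma(1) = A gamma(0) = (-0.398077)(4.632166) = -1.843958.
Therefore gamma(1) = -1.8440 (to 4 decimal places).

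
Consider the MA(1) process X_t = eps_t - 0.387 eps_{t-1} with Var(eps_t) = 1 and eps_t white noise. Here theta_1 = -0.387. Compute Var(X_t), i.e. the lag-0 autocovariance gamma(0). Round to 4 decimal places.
\gamma(0) = 1.1498

For an MA(q) process X_t = eps_t + sum_i theta_i eps_{t-i} with
Var(eps_t) = sigma^2, the variance is
  gamma(0) = sigma^2 * (1 + sum_i theta_i^2).
  sum_i theta_i^2 = (-0.387)^2 = 0.149769.
  gamma(0) = 1 * (1 + 0.149769) = 1 * 1.149769 = 1.149769, which rounds to 1.1498.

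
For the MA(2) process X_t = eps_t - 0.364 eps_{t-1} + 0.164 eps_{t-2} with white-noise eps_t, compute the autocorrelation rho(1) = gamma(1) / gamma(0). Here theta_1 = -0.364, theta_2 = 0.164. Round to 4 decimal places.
\rho(1) = -0.3654

For an MA(q) process with theta_0 = 1, the autocovariance is
  gamma(k) = sigma^2 * sum_{i=0..q-k} theta_i * theta_{i+k},
and rho(k) = gamma(k) / gamma(0). Sigma^2 cancels.
  numerator   = (1)*(-0.364) + (-0.364)*(0.164) = -0.423696.
  denominator = (1)^2 + (-0.364)^2 + (0.164)^2 = 1.159392.
  rho(1) = -0.423696 / 1.159392 = -0.3654.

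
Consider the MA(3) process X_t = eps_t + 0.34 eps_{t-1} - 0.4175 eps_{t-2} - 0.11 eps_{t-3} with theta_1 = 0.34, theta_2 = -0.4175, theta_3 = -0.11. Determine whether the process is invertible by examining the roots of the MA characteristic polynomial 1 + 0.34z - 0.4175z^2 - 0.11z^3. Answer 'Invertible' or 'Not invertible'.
\text{Invertible}

The MA(q) characteristic polynomial is P(z) = 1 + 0.34z - 0.4175z^2 - 0.11z^3.
Invertibility requires all roots to lie outside the unit circle, i.e. |z| > 1 for every root.
Degree 3: look for a simple real root z0 first, then factor out (1 - z/z0) and solve the remaining quadratic.
Testing z0 = -4: P(-4) = 1 + (0.34)(-4) + (-0.4175)(-4)^2 + (-0.11)(-4)^3
  = 1 + (-1.36) + (-6.68) + (7.04) = 0.  So z_0 = -4 is a root, |z_0| = 4.
Divide out the factor (1 + 0.25 z) = (1 - z/z0) (since 1/z0 = -0.25):
  P(z) = (1 + 0.25 z)(1 + (0.09) z + (-0.44) z^2)
  [check: z-coef 0.09 - (-0.25) = 0.34; z^2-coef -0.44 - (-0.25)(0.09) = -0.4175; z^3-coef -(-0.25)(-0.44) = -0.11.]
Remaining roots from the quadratic factor 1 + (0.09) z + (-0.44) z^2:
  Set 1 + (0.09) z + (-0.44) z^2 = 0, i.e. a z^2 + b z + c = 0 with a = -0.44, b = 0.09, c = 1.
  Discriminant D = b^2 - 4ac = (0.09)^2 - 4*(-0.44)*1 = 0.0081 - (-1.76) = 1.7681.
  D >= 0, so the roots are real: z = (-b +/- sqrt(D)) / (2a) = (-0.09 +/- 1.329699) / (-0.88).
    z_1 = (-0.09 + 1.329699) / (-0.88) = -1.4087,   |z_1| = 1.4087.
    z_2 = (-0.09 - 1.329699) / (-0.88) = 1.6133,   |z_2| = 1.6133.
Moduli of all roots: 4.0000, 1.4087, 1.6133.
All moduli strictly greater than 1? Yes.
Verdict: Invertible.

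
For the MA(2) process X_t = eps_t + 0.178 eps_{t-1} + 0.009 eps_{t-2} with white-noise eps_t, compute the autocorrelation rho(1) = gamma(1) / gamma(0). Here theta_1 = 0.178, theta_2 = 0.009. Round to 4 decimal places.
\rho(1) = 0.1741

For an MA(q) process with theta_0 = 1, the autocovariance is
  gamma(k) = sigma^2 * sum_{i=0..q-k} theta_i * theta_{i+k},
and rho(k) = gamma(k) / gamma(0). Sigma^2 cancels.
  numerator   = (1)*(0.178) + (0.178)*(0.009) = 0.179602.
  denominator = (1)^2 + (0.178)^2 + (0.009)^2 = 1.031765.
  rho(1) = 0.179602 / 1.031765 = 0.1741.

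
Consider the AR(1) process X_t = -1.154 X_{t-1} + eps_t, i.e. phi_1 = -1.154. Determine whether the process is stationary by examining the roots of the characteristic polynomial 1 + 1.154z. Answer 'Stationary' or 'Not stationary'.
\text{Not stationary}

The AR(p) characteristic polynomial is P(z) = 1 + 1.154z.
Stationarity requires all roots to lie outside the unit circle, i.e. |z| > 1 for every root.
This is linear in z: 1 + (1.154) z = 0  =>  z = -1/(1.154) = -0.866551,  |z| = 0.866551.
Moduli of all roots: 0.8666.
All moduli strictly greater than 1? No.
Verdict: Not stationary.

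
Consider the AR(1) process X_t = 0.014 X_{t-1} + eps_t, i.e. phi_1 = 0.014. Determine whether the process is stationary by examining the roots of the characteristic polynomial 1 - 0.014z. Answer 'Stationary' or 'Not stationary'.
\text{Stationary}

The AR(p) characteristic polynomial is P(z) = 1 - 0.014z.
Stationarity requires all roots to lie outside the unit circle, i.e. |z| > 1 for every root.
This is linear in z: 1 + (-0.014) z = 0  =>  z = -1/(-0.014) = 71.428571,  |z| = 71.428571.
Moduli of all roots: 71.4286.
All moduli strictly greater than 1? Yes.
Verdict: Stationary.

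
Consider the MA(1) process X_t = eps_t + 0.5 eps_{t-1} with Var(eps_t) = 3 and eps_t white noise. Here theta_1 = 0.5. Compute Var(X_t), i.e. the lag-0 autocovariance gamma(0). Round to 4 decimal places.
\gamma(0) = 3.7500

For an MA(q) process X_t = eps_t + sum_i theta_i eps_{t-i} with
Var(eps_t) = sigma^2, the variance is
  gamma(0) = sigma^2 * (1 + sum_i theta_i^2).
  sum_i theta_i^2 = (0.5)^2 = 0.25.
  gamma(0) = 3 * (1 + 0.25) = 3 * 1.25 = 3.75, which rounds to 3.7500.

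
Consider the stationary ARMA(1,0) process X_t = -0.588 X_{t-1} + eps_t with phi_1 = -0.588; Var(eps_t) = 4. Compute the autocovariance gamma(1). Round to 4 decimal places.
\gamma(1) = -3.5949

Multiply the model equation by X_{t-k} and take expectations. With theta_0 = psi_0 = 1 and psi_j the MA(infinity) weights, this gives
  gamma(k) - sum_i phi_i gamma(k-i) = c_k,
  c_k = sigma^2 * sum_{j=k..q} theta_j psi_{j-k}   (c_k = 0 for k > q),
using gamma(-m) = gamma(m).
Pure AR (q = 0): c_0 = sigma^2 = 4, c_k = 0 for k >= 1.
Equations for k = 0 and k = 1 (AR order 1):
  gamma(0) = phi_1 gamma(1) + c_0
  gamma(1) = phi_1 gamma(0) + c_1
Substituting the second into the first: gamma(0) (1 - phi_1^2) = c_0 + phi_1 c_1, so
  gamma(0) = c_0 / (1 - phi_1^2) = 4 / (1 - (-0.588)^2) = 4 / 0.654256 = 6.113815.
  gamma(1) = phi_1 gamma(0) = (-0.588)(6.113815) = -3.594923.
Therefore gamma(1) = -3.5949 (to 4 decimal places).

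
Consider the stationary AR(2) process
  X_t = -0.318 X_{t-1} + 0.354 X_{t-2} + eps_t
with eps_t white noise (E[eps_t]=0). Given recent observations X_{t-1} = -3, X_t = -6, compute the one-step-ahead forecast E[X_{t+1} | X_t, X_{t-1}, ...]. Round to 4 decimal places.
E[X_{t+1} \mid \mathcal F_t] = 0.8460

For an AR(p) model X_t = c + sum_i phi_i X_{t-i} + eps_t, the
one-step-ahead conditional mean is
  E[X_{t+1} | X_t, ...] = c + sum_i phi_i X_{t+1-i}.
Substitute known values:
  E[X_{t+1} | ...] = (-0.318) * (-6) + (0.354) * (-3)
                   = 0.8460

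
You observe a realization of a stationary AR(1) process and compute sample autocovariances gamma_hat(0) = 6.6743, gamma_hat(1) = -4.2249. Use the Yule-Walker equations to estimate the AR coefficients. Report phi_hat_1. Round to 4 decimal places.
\hat\phi_{1} = -0.6330

The Yule-Walker equations for an AR(p) process read, in matrix form,
  Gamma_p phi = r_p,   with   (Gamma_p)_{ij} = gamma(|i - j|),
                       (r_p)_i = gamma(i),   i,j = 1..p.
Substitute the sample gammas (Toeplitz matrix and right-hand side of size 1):
  Gamma_p = [[6.6743]]
  r_p     = [-4.2249]
With p = 1 this is the single equation gamma(0) phi_1 = gamma(1):
  phi_hat_1 = gamma(1) / gamma(0) = -4.2249 / 6.6743 = -0.6330.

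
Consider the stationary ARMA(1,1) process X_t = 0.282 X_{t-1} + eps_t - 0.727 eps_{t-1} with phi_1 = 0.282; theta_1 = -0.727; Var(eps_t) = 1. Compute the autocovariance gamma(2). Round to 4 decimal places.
\gamma(2) = -0.1084

Multiply the model equation by X_{t-k} and take expectations. With theta_0 = psi_0 = 1 and psi_j the MA(infinity) weights, this gives
  gamma(k) - sum_i phi_i gamma(k-i) = c_k,
  c_k = sigma^2 * sum_{j=k..q} theta_j psi_{j-k}   (c_k = 0 for k > q),
using gamma(-m) = gamma(m).
psi-weights needed (psi_j = theta_j + sum_i phi_i psi_{j-i}):
  psi_1 = theta_1 + phi_1 = -0.727 + (0.282) = -0.445
Right-hand sides:
  c_0 = sigma^2 (1 + theta_1 psi_1) = 1 * (1 + (-0.727)(-0.445)) = 1 * 1.323515 = 1.323515
  c_1 = sigma^2 theta_1 = 1 * (-0.727) = -0.727
  c_2 = 0
Equations for k = 0 and k = 1 (AR order 1):
  gamma(0) = phi_1 gamma(1) + c_0
  gamma(1) = phi_1 gamma(0) + c_1
Substituting the second into the first: gamma(0) (1 - phi_1^2) = c_0 + phi_1 c_1, so
  gamma(0) = (c_0 + phi_1 c_1) / (1 - phi_1^2) = (1.323515 + (0.282)(-0.727)) / (1 - (0.282)^2) = 1.118501 / 0.920476 = 1.215133.
  gamma(1) = phi_1 gamma(0) + c_1 = (0.282)(1.215133) + (-0.727) = -0.384332.
For k = 2 (> q): gamma(2) = phi_1 gamma(1) = (0.282)(-0.384332) = -0.108382.
Therefore gamma(2) = -0.1084 (to 4 decimal places).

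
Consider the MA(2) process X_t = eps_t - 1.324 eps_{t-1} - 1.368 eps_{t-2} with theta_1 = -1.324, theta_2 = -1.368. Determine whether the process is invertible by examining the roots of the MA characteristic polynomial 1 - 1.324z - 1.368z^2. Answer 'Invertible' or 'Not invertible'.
\text{Not invertible}

The MA(q) characteristic polynomial is P(z) = 1 - 1.324z - 1.368z^2.
Invertibility requires all roots to lie outside the unit circle, i.e. |z| > 1 for every root.
Set 1 + (-1.324) z + (-1.368) z^2 = 0, i.e. a z^2 + b z + c = 0 with a = -1.368, b = -1.324, c = 1.
Discriminant D = b^2 - 4ac = (-1.324)^2 - 4*(-1.368)*1 = 1.752976 - (-5.472) = 7.224976.
D >= 0, so the roots are real: z = (-b +/- sqrt(D)) / (2a) = (1.324 +/- 2.687932) / (-2.736).
  z_1 = (1.324 + 2.687932) / (-2.736) = -1.4663,   |z_1| = 1.4663.
  z_2 = (1.324 - 2.687932) / (-2.736) = 0.4985,   |z_2| = 0.4985.
Moduli of all roots: 1.4663, 0.4985.
All moduli strictly greater than 1? No.
Verdict: Not invertible.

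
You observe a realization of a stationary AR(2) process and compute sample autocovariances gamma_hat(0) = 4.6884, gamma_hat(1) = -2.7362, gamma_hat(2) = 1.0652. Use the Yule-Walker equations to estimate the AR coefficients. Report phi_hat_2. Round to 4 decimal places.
\hat\phi_{2} = -0.1720

The Yule-Walker equations for an AR(p) process read, in matrix form,
  Gamma_p phi = r_p,   with   (Gamma_p)_{ij} = gamma(|i - j|),
                       (r_p)_i = gamma(i),   i,j = 1..p.
Substitute the sample gammas (Toeplitz matrix and right-hand side of size 2):
  Gamma_p = [[4.6884, -2.7362], [-2.7362, 4.6884]]
  r_p     = [-2.7362, 1.0652]
Written out:
  4.6884 phi_1 - 2.7362 phi_2 = -2.7362
  -2.7362 phi_1 + 4.6884 phi_2 = 1.0652
Solve by Cramer's rule:
  det = gamma(0)^2 - gamma(1)^2 = (4.6884)^2 - (-2.7362)^2 = 21.98109456 - 7.48679044 = 14.49430412
  phi_hat_1 = [gamma(1) gamma(0) - gamma(1) gamma(2)] / det = [(-2.7362)(4.6884) - (-2.7362)(1.0652)] / 14.49430412 = -9.91379984 / 14.49430412 = -0.684
  phi_hat_2 = [gamma(0) gamma(2) - gamma(1)^2] / det = [(4.6884)(1.0652) - (-2.7362)^2] / 14.49430412 = -2.49270676 / 14.49430412 = -0.172
So phi_hat = [-0.6840, -0.1720].
Therefore phi_hat_2 = -0.1720.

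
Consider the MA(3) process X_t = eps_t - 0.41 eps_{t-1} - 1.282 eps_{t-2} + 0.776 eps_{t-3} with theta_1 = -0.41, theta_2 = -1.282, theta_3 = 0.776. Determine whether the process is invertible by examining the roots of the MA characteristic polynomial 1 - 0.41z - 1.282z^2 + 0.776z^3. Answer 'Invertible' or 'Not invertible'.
\text{Not invertible}

The MA(q) characteristic polynomial is P(z) = 1 - 0.41z - 1.282z^2 + 0.776z^3.
Invertibility requires all roots to lie outside the unit circle, i.e. |z| > 1 for every root.
Degree 3: look for a simple real root z0 first, then factor out (1 - z/z0) and solve the remaining quadratic.
Testing z0 = 1.25: P(1.25) = 1 + (-0.41)(1.25) + (-1.282)(1.25)^2 + (0.776)(1.25)^3
  = 1 + (-0.5125) + (-2.003125) + (1.515625) = 0.  So z_0 = 1.25 is a root, |z_0| = 1.25.
Divide out the factor (1 - 0.8 z) = (1 - z/z0) (since 1/z0 = 0.8):
  P(z) = (1 - 0.8 z)(1 + (0.39) z + (-0.97) z^2)
  [check: z-coef 0.39 - (0.8) = -0.41; z^2-coef -0.97 - (0.8)(0.39) = -1.282; z^3-coef -(0.8)(-0.97) = 0.776.]
Remaining roots from the quadratic factor 1 + (0.39) z + (-0.97) z^2:
  Set 1 + (0.39) z + (-0.97) z^2 = 0, i.e. a z^2 + b z + c = 0 with a = -0.97, b = 0.39, c = 1.
  Discriminant D = b^2 - 4ac = (0.39)^2 - 4*(-0.97)*1 = 0.1521 - (-3.88) = 4.0321.
  D >= 0, so the roots are real: z = (-b +/- sqrt(D)) / (2a) = (-0.39 +/- 2.008009) / (-1.94).
    z_1 = (-0.39 + 2.008009) / (-1.94) = -0.834,   |z_1| = 0.834.
    z_2 = (-0.39 - 2.008009) / (-1.94) = 1.2361,   |z_2| = 1.2361.
Moduli of all roots: 1.2500, 0.8340, 1.2361.
All moduli strictly greater than 1? No.
Verdict: Not invertible.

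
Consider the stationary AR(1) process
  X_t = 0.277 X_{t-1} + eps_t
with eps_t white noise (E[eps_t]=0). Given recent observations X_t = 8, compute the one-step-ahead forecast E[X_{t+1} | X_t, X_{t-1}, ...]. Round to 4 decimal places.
E[X_{t+1} \mid \mathcal F_t] = 2.2160

For an AR(p) model X_t = c + sum_i phi_i X_{t-i} + eps_t, the
one-step-ahead conditional mean is
  E[X_{t+1} | X_t, ...] = c + sum_i phi_i X_{t+1-i}.
Substitute known values:
  E[X_{t+1} | ...] = (0.277) * (8)
                   = 2.2160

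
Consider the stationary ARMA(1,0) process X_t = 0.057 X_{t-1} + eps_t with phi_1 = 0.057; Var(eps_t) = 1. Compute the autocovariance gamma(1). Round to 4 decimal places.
\gamma(1) = 0.0572

Multiply the model equation by X_{t-k} and take expectations. With theta_0 = psi_0 = 1 and psi_j the MA(infinity) weights, this gives
  gamma(k) - sum_i phi_i gamma(k-i) = c_k,
  c_k = sigma^2 * sum_{j=k..q} theta_j psi_{j-k}   (c_k = 0 for k > q),
using gamma(-m) = gamma(m).
Pure AR (q = 0): c_0 = sigma^2 = 1, c_k = 0 for k >= 1.
Equations for k = 0 and k = 1 (AR order 1):
  gamma(0) = phi_1 gamma(1) + c_0
  gamma(1) = phi_1 gamma(0) + c_1
Substituting the second into the first: gamma(0) (1 - phi_1^2) = c_0 + phi_1 c_1, so
  gamma(0) = c_0 / (1 - phi_1^2) = 1 / (1 - (0.057)^2) = 1 / 0.996751 = 1.00326.
  gamma(1) = phi_1 gamma(0) = (0.057)(1.00326) = 0.057186.
Therefore gamma(1) = 0.0572 (to 4 decimal places).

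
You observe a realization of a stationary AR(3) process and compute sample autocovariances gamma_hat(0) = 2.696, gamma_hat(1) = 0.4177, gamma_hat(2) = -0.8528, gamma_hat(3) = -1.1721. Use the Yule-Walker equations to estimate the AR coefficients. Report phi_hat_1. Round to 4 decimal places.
\hat\phi_{1} = 0.0810

The Yule-Walker equations for an AR(p) process read, in matrix form,
  Gamma_p phi = r_p,   with   (Gamma_p)_{ij} = gamma(|i - j|),
                       (r_p)_i = gamma(i),   i,j = 1..p.
Substitute the sample gammas (Toeplitz matrix and right-hand side of size 3):
  Gamma_p = [[2.696, 0.4177, -0.8528], [0.4177, 2.696, 0.4177], [-0.8528, 0.4177, 2.696]]
  r_p     = [0.4177, -0.8528, -1.1721]
Written out (R1..R3):
  (R1) 2.696 phi_1 + 0.4177 phi_2 - 0.8528 phi_3 = 0.4177
  (R2) 0.4177 phi_1 + 2.696 phi_2 + 0.4177 phi_3 = -0.8528
  (R3) -0.8528 phi_1 + 0.4177 phi_2 + 2.696 phi_3 = -1.1721
Gaussian elimination:
  R2 <- R2 - (0.4177/2.696) R1 = R2 - (0.154933) R1:  2.631284 phi_2 + 0.549827 phi_3 = -0.917516
  R3 <- R3 - (-0.8528/2.696) R1 = R3 - (-0.31632) R1:  0.549827 phi_2 + 2.426242 phi_3 = -1.039973
  R3 <- R3 - (0.549827/2.631284) R2 = R3 - (0.208958) R2:  2.311351 phi_3 = -0.848251
Back-substitution:
  phi_hat_3 = -0.848251 / 2.311351 = -0.366994
  phi_hat_2 = (-0.917516 - (0.549827)(-0.366994)) / 2.631284 = -0.272009
  phi_hat_1 = (0.4177 - (0.4177)(-0.272009) - (-0.8528)(-0.366994)) / 2.696 = 0.080989
So phi_hat = [0.0810, -0.2720, -0.3670].
Therefore phi_hat_1 = 0.0810.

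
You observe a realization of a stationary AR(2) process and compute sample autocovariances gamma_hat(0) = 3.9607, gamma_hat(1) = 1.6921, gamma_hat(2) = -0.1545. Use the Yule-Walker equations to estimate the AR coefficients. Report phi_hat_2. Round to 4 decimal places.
\hat\phi_{2} = -0.2710

The Yule-Walker equations for an AR(p) process read, in matrix form,
  Gamma_p phi = r_p,   with   (Gamma_p)_{ij} = gamma(|i - j|),
                       (r_p)_i = gamma(i),   i,j = 1..p.
Substitute the sample gammas (Toeplitz matrix and right-hand side of size 2):
  Gamma_p = [[3.9607, 1.6921], [1.6921, 3.9607]]
  r_p     = [1.6921, -0.1545]
Written out:
  3.9607 phi_1 + 1.6921 phi_2 = 1.6921
  1.6921 phi_1 + 3.9607 phi_2 = -0.1545
Solve by Cramer's rule:
  det = gamma(0)^2 - gamma(1)^2 = (3.9607)^2 - (1.6921)^2 = 15.68714449 - 2.86320241 = 12.82394208
  phi_hat_1 = [gamma(1) gamma(0) - gamma(1) gamma(2)] / det = [(1.6921)(3.9607) - (1.6921)(-0.1545)] / 12.82394208 = 6.96332992 / 12.82394208 = 0.543
  phi_hat_2 = [gamma(0) gamma(2) - gamma(1)^2] / det = [(3.9607)(-0.1545) - (1.6921)^2] / 12.82394208 = -3.47513056 / 12.82394208 = -0.271
So phi_hat = [0.5430, -0.2710].
Therefore phi_hat_2 = -0.2710.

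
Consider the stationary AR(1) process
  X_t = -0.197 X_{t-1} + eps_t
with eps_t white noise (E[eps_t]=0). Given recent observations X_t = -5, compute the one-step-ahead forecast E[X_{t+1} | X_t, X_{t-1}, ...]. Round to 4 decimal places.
E[X_{t+1} \mid \mathcal F_t] = 0.9850

For an AR(p) model X_t = c + sum_i phi_i X_{t-i} + eps_t, the
one-step-ahead conditional mean is
  E[X_{t+1} | X_t, ...] = c + sum_i phi_i X_{t+1-i}.
Substitute known values:
  E[X_{t+1} | ...] = (-0.197) * (-5)
                   = 0.9850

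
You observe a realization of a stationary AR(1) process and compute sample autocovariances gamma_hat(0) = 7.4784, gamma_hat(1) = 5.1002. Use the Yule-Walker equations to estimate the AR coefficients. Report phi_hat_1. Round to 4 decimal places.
\hat\phi_{1} = 0.6820

The Yule-Walker equations for an AR(p) process read, in matrix form,
  Gamma_p phi = r_p,   with   (Gamma_p)_{ij} = gamma(|i - j|),
                       (r_p)_i = gamma(i),   i,j = 1..p.
Substitute the sample gammas (Toeplitz matrix and right-hand side of size 1):
  Gamma_p = [[7.4784]]
  r_p     = [5.1002]
With p = 1 this is the single equation gamma(0) phi_1 = gamma(1):
  phi_hat_1 = gamma(1) / gamma(0) = 5.1002 / 7.4784 = 0.6820.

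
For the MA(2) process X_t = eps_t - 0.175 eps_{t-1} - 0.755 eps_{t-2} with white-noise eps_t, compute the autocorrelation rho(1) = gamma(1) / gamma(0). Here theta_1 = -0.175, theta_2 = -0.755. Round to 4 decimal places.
\rho(1) = -0.0268

For an MA(q) process with theta_0 = 1, the autocovariance is
  gamma(k) = sigma^2 * sum_{i=0..q-k} theta_i * theta_{i+k},
and rho(k) = gamma(k) / gamma(0). Sigma^2 cancels.
  numerator   = (1)*(-0.175) + (-0.175)*(-0.755) = -0.042875.
  denominator = (1)^2 + (-0.175)^2 + (-0.755)^2 = 1.60065.
  rho(1) = -0.042875 / 1.60065 = -0.0268.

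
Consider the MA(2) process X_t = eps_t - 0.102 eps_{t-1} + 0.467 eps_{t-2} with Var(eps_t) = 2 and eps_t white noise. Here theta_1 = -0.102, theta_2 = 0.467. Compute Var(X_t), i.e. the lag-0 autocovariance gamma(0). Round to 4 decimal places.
\gamma(0) = 2.4570

For an MA(q) process X_t = eps_t + sum_i theta_i eps_{t-i} with
Var(eps_t) = sigma^2, the variance is
  gamma(0) = sigma^2 * (1 + sum_i theta_i^2).
  sum_i theta_i^2 = (-0.102)^2 + (0.467)^2 = 0.010404 + 0.218089 = 0.228493.
  gamma(0) = 2 * (1 + 0.228493) = 2 * 1.228493 = 2.456986, which rounds to 2.4570.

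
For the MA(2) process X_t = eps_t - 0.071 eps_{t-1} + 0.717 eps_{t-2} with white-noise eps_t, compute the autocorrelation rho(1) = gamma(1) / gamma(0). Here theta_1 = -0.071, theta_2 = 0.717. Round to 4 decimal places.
\rho(1) = -0.0802

For an MA(q) process with theta_0 = 1, the autocovariance is
  gamma(k) = sigma^2 * sum_{i=0..q-k} theta_i * theta_{i+k},
and rho(k) = gamma(k) / gamma(0). Sigma^2 cancels.
  numerator   = (1)*(-0.071) + (-0.071)*(0.717) = -0.121907.
  denominator = (1)^2 + (-0.071)^2 + (0.717)^2 = 1.51913.
  rho(1) = -0.121907 / 1.51913 = -0.0802.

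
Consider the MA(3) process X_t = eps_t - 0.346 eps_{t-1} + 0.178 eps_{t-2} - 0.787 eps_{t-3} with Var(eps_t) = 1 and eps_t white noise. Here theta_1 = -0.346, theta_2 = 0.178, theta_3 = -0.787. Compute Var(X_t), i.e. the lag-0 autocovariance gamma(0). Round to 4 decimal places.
\gamma(0) = 1.7708

For an MA(q) process X_t = eps_t + sum_i theta_i eps_{t-i} with
Var(eps_t) = sigma^2, the variance is
  gamma(0) = sigma^2 * (1 + sum_i theta_i^2).
  sum_i theta_i^2 = (-0.346)^2 + (0.178)^2 + (-0.787)^2 = 0.119716 + 0.031684 + 0.619369 = 0.770769.
  gamma(0) = 1 * (1 + 0.770769) = 1 * 1.770769 = 1.770769, which rounds to 1.7708.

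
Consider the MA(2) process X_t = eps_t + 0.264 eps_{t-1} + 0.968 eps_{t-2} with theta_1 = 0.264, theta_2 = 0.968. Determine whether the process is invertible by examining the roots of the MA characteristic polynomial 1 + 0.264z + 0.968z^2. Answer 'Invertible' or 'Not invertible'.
\text{Invertible}

The MA(q) characteristic polynomial is P(z) = 1 + 0.264z + 0.968z^2.
Invertibility requires all roots to lie outside the unit circle, i.e. |z| > 1 for every root.
Set 1 + (0.264) z + (0.968) z^2 = 0, i.e. a z^2 + b z + c = 0 with a = 0.968, b = 0.264, c = 1.
Discriminant D = b^2 - 4ac = (0.264)^2 - 4*(0.968)*1 = 0.069696 - (3.872) = -3.802304.
D < 0, so the roots are the complex-conjugate pair z = (-b +/- i sqrt(-D)) / (2a) = -0.1364 +/- 1.0072i.
For a conjugate pair |z|^2 = z * conj(z) = (product of roots) = c/a = 1/(0.968) = 1.033058, so |z| = sqrt(1.033058) = 1.0164 for both roots.
Moduli of all roots: 1.0164, 1.0164.
All moduli strictly greater than 1? Yes.
Verdict: Invertible.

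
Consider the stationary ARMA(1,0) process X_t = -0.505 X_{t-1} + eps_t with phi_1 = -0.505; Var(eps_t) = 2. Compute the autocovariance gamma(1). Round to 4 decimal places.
\gamma(1) = -1.3558

Multiply the model equation by X_{t-k} and take expectations. With theta_0 = psi_0 = 1 and psi_j the MA(infinity) weights, this gives
  gamma(k) - sum_i phi_i gamma(k-i) = c_k,
  c_k = sigma^2 * sum_{j=k..q} theta_j psi_{j-k}   (c_k = 0 for k > q),
using gamma(-m) = gamma(m).
Pure AR (q = 0): c_0 = sigma^2 = 2, c_k = 0 for k >= 1.
Equations for k = 0 and k = 1 (AR order 1):
  gamma(0) = phi_1 gamma(1) + c_0
  gamma(1) = phi_1 gamma(0) + c_1
Substituting the second into the first: gamma(0) (1 - phi_1^2) = c_0 + phi_1 c_1, so
  gamma(0) = c_0 / (1 - phi_1^2) = 2 / (1 - (-0.505)^2) = 2 / 0.744975 = 2.684654.
  gamma(1) = phi_1 gamma(0) = (-0.505)(2.684654) = -1.35575.
Therefore gamma(1) = -1.3558 (to 4 decimal places).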